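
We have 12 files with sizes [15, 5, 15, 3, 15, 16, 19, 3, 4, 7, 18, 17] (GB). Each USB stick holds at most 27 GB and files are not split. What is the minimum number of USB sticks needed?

Total = 19 + 18 + 17 + 16 + 15 + 15 + 15 + 7 + 5 + 4 + 3 + 3 = 137 GB.
Lower bound: ⌈137/27⌉ = 6 USB sticks.
Also, 7 files each exceed 27/2 GB, and no two of those can share a USB stick, so at least 7 USB sticks are needed.
A packing using 7 USB sticks:
  USB stick 1: 19 + 7 = 26
  USB stick 2: 18 + 5 + 4 = 27
  USB stick 3: 17 + 3 + 3 = 23
  USB stick 4: 16 = 16
  USB stick 5: 15 = 15
  USB stick 6: 15 = 15
  USB stick 7: 15 = 15
This matches the lower bound, so 7 is optimal.

7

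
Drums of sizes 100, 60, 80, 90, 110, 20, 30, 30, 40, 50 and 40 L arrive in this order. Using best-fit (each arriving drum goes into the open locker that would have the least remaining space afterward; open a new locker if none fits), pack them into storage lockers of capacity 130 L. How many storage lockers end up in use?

  100 → locker 1 (new)  [load 100/130]
  60 → locker 2 (new)  [load 60/130]
  80 → locker 3 (new)  [load 80/130]
  90 → locker 4 (new)  [load 90/130]
  110 → locker 5 (new)  [load 110/130]
  20 → locker 5  [load 130/130]
  30 → locker 1  [load 130/130]
  30 → locker 4  [load 120/130]
  40 → locker 3  [load 120/130]
  50 → locker 2  [load 110/130]
  40 → locker 6 (new)  [load 40/130]
6 storage lockers opened.

6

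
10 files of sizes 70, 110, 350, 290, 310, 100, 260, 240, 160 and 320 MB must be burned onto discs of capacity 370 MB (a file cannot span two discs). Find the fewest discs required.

Total = 350 + 320 + 310 + 290 + 260 + 240 + 160 + 110 + 100 + 70 = 2210 MB.
Lower bound: ⌈2210/370⌉ = 6 discs.
A packing using 7 discs:
  disc 1: 350 = 350
  disc 2: 320 = 320
  disc 3: 310 = 310
  disc 4: 290 + 70 = 360
  disc 5: 260 + 110 = 370
  disc 6: 240 + 100 = 340
  disc 7: 160 = 160
No arrangement into 6 discs stays within capacity, so 7 is optimal.

7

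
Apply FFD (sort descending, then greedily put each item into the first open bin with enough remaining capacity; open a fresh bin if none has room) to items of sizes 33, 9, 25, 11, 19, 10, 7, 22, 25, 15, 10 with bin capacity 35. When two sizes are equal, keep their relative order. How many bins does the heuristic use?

Sorted descending: 33, 25, 25, 22, 19, 15, 11, 10, 10, 9, 7.
  33 → bin 1 (new)  [load 33/35]
  25 → bin 2 (new)  [load 25/35]
  25 → bin 3 (new)  [load 25/35]
  22 → bin 4 (new)  [load 22/35]
  19 → bin 5 (new)  [load 19/35]
  15 → bin 5  [load 34/35]
  11 → bin 4  [load 33/35]
  10 → bin 2  [load 35/35]
  10 → bin 3  [load 35/35]
  9 → bin 6 (new)  [load 9/35]
  7 → bin 6  [load 16/35]
6 bins opened.

6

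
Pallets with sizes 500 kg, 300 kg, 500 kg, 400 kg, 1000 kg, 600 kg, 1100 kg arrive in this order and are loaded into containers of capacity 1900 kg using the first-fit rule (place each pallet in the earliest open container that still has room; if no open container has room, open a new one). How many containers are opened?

3

  500 → container 1 (new)  [load 500/1900]
  300 → container 1  [load 800/1900]
  500 → container 1  [load 1300/1900]
  400 → container 1  [load 1700/1900]
  1000 → container 2 (new)  [load 1000/1900]
  600 → container 2  [load 1600/1900]
  1100 → container 3 (new)  [load 1100/1900]
3 containers opened.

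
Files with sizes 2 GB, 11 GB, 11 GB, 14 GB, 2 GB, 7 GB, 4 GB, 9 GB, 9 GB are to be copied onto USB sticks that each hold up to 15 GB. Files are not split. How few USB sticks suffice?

6

Total = 14 + 11 + 11 + 9 + 9 + 7 + 4 + 2 + 2 = 69 GB.
Lower bound: ⌈69/15⌉ = 5 USB sticks.
A packing using 6 USB sticks:
  USB stick 1: 14 = 14
  USB stick 2: 11 + 4 = 15
  USB stick 3: 11 + 2 + 2 = 15
  USB stick 4: 9 = 9
  USB stick 5: 9 = 9
  USB stick 6: 7 = 7
No arrangement into 5 USB sticks stays within capacity, so 6 is optimal.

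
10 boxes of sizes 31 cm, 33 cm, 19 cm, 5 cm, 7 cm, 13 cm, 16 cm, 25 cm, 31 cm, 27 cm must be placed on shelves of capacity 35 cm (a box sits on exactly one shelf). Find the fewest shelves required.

7

Total = 33 + 31 + 31 + 27 + 25 + 19 + 16 + 13 + 7 + 5 = 207 cm.
Lower bound: ⌈207/35⌉ = 6 shelves.
A packing using 7 shelves:
  shelf 1: 33 = 33
  shelf 2: 31 = 31
  shelf 3: 31 = 31
  shelf 4: 27 + 7 = 34
  shelf 5: 25 + 5 = 30
  shelf 6: 19 + 16 = 35
  shelf 7: 13 = 13
No arrangement into 6 shelves stays within capacity, so 7 is optimal.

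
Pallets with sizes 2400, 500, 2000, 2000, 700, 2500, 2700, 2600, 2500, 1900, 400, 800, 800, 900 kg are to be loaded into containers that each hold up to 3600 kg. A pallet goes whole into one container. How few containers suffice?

8

Total = 2700 + 2600 + 2500 + 2500 + 2400 + 2000 + 2000 + 1900 + 900 + 800 + 800 + 700 + 500 + 400 = 22700 kg.
Lower bound: ⌈22700/3600⌉ = 7 containers.
Also, 8 pallets each exceed 1800 kg, and no two of those can share a container, so at least 8 containers are needed.
A packing using 8 containers:
  container 1: 2700 + 900 = 3600
  container 2: 2600 + 800 = 3400
  container 3: 2500 + 800 = 3300
  container 4: 2500 + 700 + 400 = 3600
  container 5: 2400 + 500 = 2900
  container 6: 2000 = 2000
  container 7: 2000 = 2000
  container 8: 1900 = 1900
This matches the lower bound, so 8 is optimal.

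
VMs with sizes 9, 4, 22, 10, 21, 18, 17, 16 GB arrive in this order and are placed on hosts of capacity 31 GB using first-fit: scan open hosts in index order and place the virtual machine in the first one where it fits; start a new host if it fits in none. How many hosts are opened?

  9 → host 1 (new)  [load 9/31]
  4 → host 1  [load 13/31]
  22 → host 2 (new)  [load 22/31]
  10 → host 1  [load 23/31]
  21 → host 3 (new)  [load 21/31]
  18 → host 4 (new)  [load 18/31]
  17 → host 5 (new)  [load 17/31]
  16 → host 6 (new)  [load 16/31]
6 hosts opened.

6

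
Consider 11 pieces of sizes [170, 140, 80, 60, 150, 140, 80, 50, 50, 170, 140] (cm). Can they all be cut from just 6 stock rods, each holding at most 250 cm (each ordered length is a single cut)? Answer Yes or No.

Yes

A valid assignment using 6 stock rods:
  stock rod 1: 170 + 80 = 250
  stock rod 2: 170 + 80 = 250
  stock rod 3: 150 + 60 = 210
  stock rod 4: 140 + 50 + 50 = 240
  stock rod 5: 140 = 140
  stock rod 6: 140 = 140
Every load is within 250 cm, so 6 stock rods suffice.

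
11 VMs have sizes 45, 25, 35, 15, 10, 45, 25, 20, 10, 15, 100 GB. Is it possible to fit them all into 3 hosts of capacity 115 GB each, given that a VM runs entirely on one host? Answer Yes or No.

A valid assignment using 3 hosts:
  host 1: 100 + 15 = 115
  host 2: 45 + 45 + 25 = 115
  host 3: 35 + 25 + 20 + 15 + 10 + 10 = 115
Every load is within 115 GB, so 3 hosts suffice.

Yes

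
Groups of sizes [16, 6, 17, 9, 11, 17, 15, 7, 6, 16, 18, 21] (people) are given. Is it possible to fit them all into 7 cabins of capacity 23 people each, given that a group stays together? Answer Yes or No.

No

Total = 159 people; ⌈159/23⌉ = 7.
The bound of 7 does not rule out 7, but exhaustive search shows no assignment into 7 cabins of capacity 23 people exists — the minimum is 8.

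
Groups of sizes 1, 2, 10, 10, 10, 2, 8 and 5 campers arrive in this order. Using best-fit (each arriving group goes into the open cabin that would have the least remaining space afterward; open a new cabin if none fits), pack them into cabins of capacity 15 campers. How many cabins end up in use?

4

  1 → cabin 1 (new)  [load 1/15]
  2 → cabin 1  [load 3/15]
  10 → cabin 1  [load 13/15]
  10 → cabin 2 (new)  [load 10/15]
  10 → cabin 3 (new)  [load 10/15]
  2 → cabin 1  [load 15/15]
  8 → cabin 4 (new)  [load 8/15]
  5 → cabin 2  [load 15/15]
4 cabins opened.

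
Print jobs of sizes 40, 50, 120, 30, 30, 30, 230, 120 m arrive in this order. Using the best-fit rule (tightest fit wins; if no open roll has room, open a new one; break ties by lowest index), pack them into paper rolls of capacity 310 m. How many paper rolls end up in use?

  40 → roll 1 (new)  [load 40/310]
  50 → roll 1  [load 90/310]
  120 → roll 1  [load 210/310]
  30 → roll 1  [load 240/310]
  30 → roll 1  [load 270/310]
  30 → roll 1  [load 300/310]
  230 → roll 2 (new)  [load 230/310]
  120 → roll 3 (new)  [load 120/310]
3 paper rolls opened.

3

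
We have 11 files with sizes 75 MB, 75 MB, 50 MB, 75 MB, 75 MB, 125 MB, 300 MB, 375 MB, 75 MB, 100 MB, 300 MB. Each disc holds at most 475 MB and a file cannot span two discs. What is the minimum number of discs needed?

Total = 375 + 300 + 300 + 125 + 100 + 75 + 75 + 75 + 75 + 75 + 50 = 1625 MB.
Lower bound: ⌈1625/475⌉ = 4 discs.
A packing using 4 discs:
  disc 1: 375 + 100 = 475
  disc 2: 300 + 125 + 50 = 475
  disc 3: 300 + 75 + 75 = 450
  disc 4: 75 + 75 + 75 = 225
This matches the lower bound, so 4 is optimal.

4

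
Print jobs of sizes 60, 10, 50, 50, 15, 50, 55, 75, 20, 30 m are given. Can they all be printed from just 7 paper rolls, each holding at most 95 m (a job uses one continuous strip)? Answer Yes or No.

A valid assignment using 6 paper rolls:
  roll 1: 75 + 20 = 95
  roll 2: 60 + 30 = 90
  roll 3: 55 + 15 + 10 = 80
  roll 4: 50 = 50
  roll 5: 50 = 50
  roll 6: 50 = 50
That uses only 6 ≤ 7, so 7 paper rolls are enough.

Yes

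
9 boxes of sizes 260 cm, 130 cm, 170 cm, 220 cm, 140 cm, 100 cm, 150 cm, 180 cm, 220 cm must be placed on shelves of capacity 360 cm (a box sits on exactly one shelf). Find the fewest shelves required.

Total = 260 + 220 + 220 + 180 + 170 + 150 + 140 + 130 + 100 = 1570 cm.
Lower bound: ⌈1570/360⌉ = 5 shelves.
A packing using 5 shelves:
  shelf 1: 260 + 100 = 360
  shelf 2: 220 + 140 = 360
  shelf 3: 220 + 130 = 350
  shelf 4: 180 + 170 = 350
  shelf 5: 150 = 150
This matches the lower bound, so 5 is optimal.

5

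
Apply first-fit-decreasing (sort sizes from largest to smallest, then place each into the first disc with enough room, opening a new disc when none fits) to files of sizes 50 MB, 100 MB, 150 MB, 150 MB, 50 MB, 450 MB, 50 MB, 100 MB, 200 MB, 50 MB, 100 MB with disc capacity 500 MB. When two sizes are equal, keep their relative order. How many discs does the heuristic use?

Sorted descending: 450, 200, 150, 150, 100, 100, 100, 50, 50, 50, 50.
  450 → disc 1 (new)  [load 450/500]
  200 → disc 2 (new)  [load 200/500]
  150 → disc 2  [load 350/500]
  150 → disc 2  [load 500/500]
  100 → disc 3 (new)  [load 100/500]
  100 → disc 3  [load 200/500]
  100 → disc 3  [load 300/500]
  50 → disc 1  [load 500/500]
  50 → disc 3  [load 350/500]
  50 → disc 3  [load 400/500]
  50 → disc 3  [load 450/500]
3 discs opened.

3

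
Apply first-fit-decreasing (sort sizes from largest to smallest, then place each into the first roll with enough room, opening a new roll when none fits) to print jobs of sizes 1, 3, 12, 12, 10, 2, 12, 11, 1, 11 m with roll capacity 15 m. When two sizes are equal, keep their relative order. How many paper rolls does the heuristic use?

6

Sorted descending: 12, 12, 12, 11, 11, 10, 3, 2, 1, 1.
  12 → roll 1 (new)  [load 12/15]
  12 → roll 2 (new)  [load 12/15]
  12 → roll 3 (new)  [load 12/15]
  11 → roll 4 (new)  [load 11/15]
  11 → roll 5 (new)  [load 11/15]
  10 → roll 6 (new)  [load 10/15]
  3 → roll 1  [load 15/15]
  2 → roll 2  [load 14/15]
  1 → roll 2  [load 15/15]
  1 → roll 3  [load 13/15]
6 paper rolls opened.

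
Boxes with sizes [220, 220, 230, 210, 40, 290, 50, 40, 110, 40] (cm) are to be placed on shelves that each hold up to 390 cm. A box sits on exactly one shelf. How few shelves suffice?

5

Total = 290 + 230 + 220 + 220 + 210 + 110 + 50 + 40 + 40 + 40 = 1450 cm.
Lower bound: ⌈1450/390⌉ = 4 shelves.
Also, 5 boxes each exceed 195 cm, and no two of those can share a shelf, so at least 5 shelves are needed.
A packing using 5 shelves:
  shelf 1: 290 + 50 + 40 = 380
  shelf 2: 230 + 110 + 40 = 380
  shelf 3: 220 + 40 = 260
  shelf 4: 220 = 220
  shelf 5: 210 = 210
This matches the lower bound, so 5 is optimal.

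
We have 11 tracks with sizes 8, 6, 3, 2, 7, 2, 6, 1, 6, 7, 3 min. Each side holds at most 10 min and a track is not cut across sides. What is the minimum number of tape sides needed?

Total = 8 + 7 + 7 + 6 + 6 + 6 + 3 + 3 + 2 + 2 + 1 = 51 min.
Lower bound: ⌈51/10⌉ = 6 tape sides.
A packing using 6 tape sides:
  side 1: 8 + 2 = 10
  side 2: 7 + 3 = 10
  side 3: 7 + 3 = 10
  side 4: 6 + 2 + 1 = 9
  side 5: 6 = 6
  side 6: 6 = 6
This matches the lower bound, so 6 is optimal.

6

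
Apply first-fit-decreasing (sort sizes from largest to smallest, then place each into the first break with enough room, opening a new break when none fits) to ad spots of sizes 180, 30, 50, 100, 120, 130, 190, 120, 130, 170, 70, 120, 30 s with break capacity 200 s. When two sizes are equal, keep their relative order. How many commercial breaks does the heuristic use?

Sorted descending: 190, 180, 170, 130, 130, 120, 120, 120, 100, 70, 50, 30, 30.
  190 → break 1 (new)  [load 190/200]
  180 → break 2 (new)  [load 180/200]
  170 → break 3 (new)  [load 170/200]
  130 → break 4 (new)  [load 130/200]
  130 → break 5 (new)  [load 130/200]
  120 → break 6 (new)  [load 120/200]
  120 → break 7 (new)  [load 120/200]
  120 → break 8 (new)  [load 120/200]
  100 → break 9 (new)  [load 100/200]
  70 → break 4  [load 200/200]
  50 → break 5  [load 180/200]
  30 → break 3  [load 200/200]
  30 → break 6  [load 150/200]
9 commercial breaks opened.

9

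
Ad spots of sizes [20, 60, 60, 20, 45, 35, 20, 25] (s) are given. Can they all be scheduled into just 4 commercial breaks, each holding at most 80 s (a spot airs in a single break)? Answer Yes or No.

Yes

A valid assignment using 4 commercial breaks:
  break 1: 60 + 20 = 80
  break 2: 60 + 20 = 80
  break 3: 45 + 35 = 80
  break 4: 25 + 20 = 45
Every load is within 80 s, so 4 commercial breaks suffice.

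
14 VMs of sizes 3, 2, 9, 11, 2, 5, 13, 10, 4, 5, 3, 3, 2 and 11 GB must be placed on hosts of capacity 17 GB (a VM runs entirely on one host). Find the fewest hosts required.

Total = 13 + 11 + 11 + 10 + 9 + 5 + 5 + 4 + 3 + 3 + 3 + 2 + 2 + 2 = 83 GB.
Lower bound: ⌈83/17⌉ = 5 hosts.
A packing using 5 hosts:
  host 1: 13 + 4 = 17
  host 2: 11 + 5 = 16
  host 3: 11 + 5 = 16
  host 4: 10 + 3 + 2 + 2 = 17
  host 5: 9 + 3 + 3 + 2 = 17
This matches the lower bound, so 5 is optimal.

5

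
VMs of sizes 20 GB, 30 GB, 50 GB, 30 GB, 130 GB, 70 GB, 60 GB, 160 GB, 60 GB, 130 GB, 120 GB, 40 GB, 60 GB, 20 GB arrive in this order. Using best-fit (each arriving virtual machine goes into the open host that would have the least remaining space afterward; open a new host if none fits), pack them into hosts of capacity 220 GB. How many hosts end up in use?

  20 → host 1 (new)  [load 20/220]
  30 → host 1  [load 50/220]
  50 → host 1  [load 100/220]
  30 → host 1  [load 130/220]
  130 → host 2 (new)  [load 130/220]
  70 → host 1  [load 200/220]
  60 → host 2  [load 190/220]
  160 → host 3 (new)  [load 160/220]
  60 → host 3  [load 220/220]
  130 → host 4 (new)  [load 130/220]
  120 → host 5 (new)  [load 120/220]
  40 → host 4  [load 170/220]
  60 → host 5  [load 180/220]
  20 → host 1  [load 220/220]
5 hosts opened.

5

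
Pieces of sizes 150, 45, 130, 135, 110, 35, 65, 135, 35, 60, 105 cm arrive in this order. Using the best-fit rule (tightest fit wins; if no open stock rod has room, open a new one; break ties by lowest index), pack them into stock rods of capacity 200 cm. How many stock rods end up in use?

6

  150 → stock rod 1 (new)  [load 150/200]
  45 → stock rod 1  [load 195/200]
  130 → stock rod 2 (new)  [load 130/200]
  135 → stock rod 3 (new)  [load 135/200]
  110 → stock rod 4 (new)  [load 110/200]
  35 → stock rod 3  [load 170/200]
  65 → stock rod 2  [load 195/200]
  135 → stock rod 5 (new)  [load 135/200]
  35 → stock rod 5  [load 170/200]
  60 → stock rod 4  [load 170/200]
  105 → stock rod 6 (new)  [load 105/200]
6 stock rods opened.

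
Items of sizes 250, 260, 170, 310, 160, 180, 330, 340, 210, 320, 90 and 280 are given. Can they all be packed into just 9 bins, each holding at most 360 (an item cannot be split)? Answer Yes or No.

No

Total = 2900; ⌈2900/360⌉ = 9.
The bound of 9 does not rule out 9, but exhaustive search shows no assignment into 9 bins of capacity 360 exists — the minimum is 10.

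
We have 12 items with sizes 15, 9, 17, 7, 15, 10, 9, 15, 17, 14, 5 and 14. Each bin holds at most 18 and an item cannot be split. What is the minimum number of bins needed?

Total = 17 + 17 + 15 + 15 + 15 + 14 + 14 + 10 + 9 + 9 + 7 + 5 = 147.
Lower bound: ⌈147/18⌉ = 9 bins.
A packing using 10 bins:
  bin 1: 17 = 17
  bin 2: 17 = 17
  bin 3: 15 = 15
  bin 4: 15 = 15
  bin 5: 15 = 15
  bin 6: 14 = 14
  bin 7: 14 = 14
  bin 8: 10 + 7 = 17
  bin 9: 9 + 9 = 18
  bin 10: 5 = 5
No arrangement into 9 bins stays within capacity, so 10 is optimal.

10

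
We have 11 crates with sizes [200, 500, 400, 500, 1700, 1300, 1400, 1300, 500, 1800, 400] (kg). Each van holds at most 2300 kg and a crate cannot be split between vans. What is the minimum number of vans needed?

Total = 1800 + 1700 + 1400 + 1300 + 1300 + 500 + 500 + 500 + 400 + 400 + 200 = 10000 kg.
Lower bound: ⌈10000/2300⌉ = 5 vans.
A packing using 5 vans:
  van 1: 1800 + 500 = 2300
  van 2: 1700 + 500 = 2200
  van 3: 1400 + 500 + 400 = 2300
  van 4: 1300 + 400 + 200 = 1900
  van 5: 1300 = 1300
This matches the lower bound, so 5 is optimal.

5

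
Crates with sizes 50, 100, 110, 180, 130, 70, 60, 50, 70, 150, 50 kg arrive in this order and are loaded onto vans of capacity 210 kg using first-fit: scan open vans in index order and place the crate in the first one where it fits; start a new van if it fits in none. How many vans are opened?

6

  50 → van 1 (new)  [load 50/210]
  100 → van 1  [load 150/210]
  110 → van 2 (new)  [load 110/210]
  180 → van 3 (new)  [load 180/210]
  130 → van 4 (new)  [load 130/210]
  70 → van 2  [load 180/210]
  60 → van 1  [load 210/210]
  50 → van 4  [load 180/210]
  70 → van 5 (new)  [load 70/210]
  150 → van 6 (new)  [load 150/210]
  50 → van 5  [load 120/210]
6 vans opened.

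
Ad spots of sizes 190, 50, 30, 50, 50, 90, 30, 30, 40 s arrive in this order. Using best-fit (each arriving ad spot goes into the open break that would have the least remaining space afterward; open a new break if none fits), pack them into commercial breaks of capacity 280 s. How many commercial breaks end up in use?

3

  190 → break 1 (new)  [load 190/280]
  50 → break 1  [load 240/280]
  30 → break 1  [load 270/280]
  50 → break 2 (new)  [load 50/280]
  50 → break 2  [load 100/280]
  90 → break 2  [load 190/280]
  30 → break 2  [load 220/280]
  30 → break 2  [load 250/280]
  40 → break 3 (new)  [load 40/280]
3 commercial breaks opened.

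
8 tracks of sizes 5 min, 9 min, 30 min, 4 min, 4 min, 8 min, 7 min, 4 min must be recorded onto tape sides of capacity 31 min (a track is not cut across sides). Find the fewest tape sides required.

Total = 30 + 9 + 8 + 7 + 5 + 4 + 4 + 4 = 71 min.
Lower bound: ⌈71/31⌉ = 3 tape sides.
A packing using 3 tape sides:
  side 1: 30 = 30
  side 2: 9 + 8 + 7 + 5 = 29
  side 3: 4 + 4 + 4 = 12
This matches the lower bound, so 3 is optimal.

3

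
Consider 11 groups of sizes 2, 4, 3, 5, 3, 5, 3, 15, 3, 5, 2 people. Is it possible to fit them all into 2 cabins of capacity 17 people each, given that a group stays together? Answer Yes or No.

Total = 50 people; ⌈50/17⌉ = 3.
At least 3 cabins are required, but only 2 are allowed.

No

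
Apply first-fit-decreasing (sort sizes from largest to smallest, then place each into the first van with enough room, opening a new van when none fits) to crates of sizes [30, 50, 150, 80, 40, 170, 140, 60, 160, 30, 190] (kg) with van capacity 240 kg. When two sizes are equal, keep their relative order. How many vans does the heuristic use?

5

Sorted descending: 190, 170, 160, 150, 140, 80, 60, 50, 40, 30, 30.
  190 → van 1 (new)  [load 190/240]
  170 → van 2 (new)  [load 170/240]
  160 → van 3 (new)  [load 160/240]
  150 → van 4 (new)  [load 150/240]
  140 → van 5 (new)  [load 140/240]
  80 → van 3  [load 240/240]
  60 → van 2  [load 230/240]
  50 → van 1  [load 240/240]
  40 → van 4  [load 190/240]
  30 → van 4  [load 220/240]
  30 → van 5  [load 170/240]
5 vans opened.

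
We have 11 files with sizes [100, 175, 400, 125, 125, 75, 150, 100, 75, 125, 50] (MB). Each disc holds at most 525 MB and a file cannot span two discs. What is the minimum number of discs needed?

3

Total = 400 + 175 + 150 + 125 + 125 + 125 + 100 + 100 + 75 + 75 + 50 = 1500 MB.
Lower bound: ⌈1500/525⌉ = 3 discs.
A packing using 3 discs:
  disc 1: 400 + 125 = 525
  disc 2: 175 + 150 + 125 + 75 = 525
  disc 3: 125 + 100 + 100 + 75 + 50 = 450
This matches the lower bound, so 3 is optimal.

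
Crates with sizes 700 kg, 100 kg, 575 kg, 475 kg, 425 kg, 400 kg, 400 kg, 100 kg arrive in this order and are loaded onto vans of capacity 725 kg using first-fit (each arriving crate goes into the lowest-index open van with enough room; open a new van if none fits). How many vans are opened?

  700 → van 1 (new)  [load 700/725]
  100 → van 2 (new)  [load 100/725]
  575 → van 2  [load 675/725]
  475 → van 3 (new)  [load 475/725]
  425 → van 4 (new)  [load 425/725]
  400 → van 5 (new)  [load 400/725]
  400 → van 6 (new)  [load 400/725]
  100 → van 3  [load 575/725]
6 vans opened.

6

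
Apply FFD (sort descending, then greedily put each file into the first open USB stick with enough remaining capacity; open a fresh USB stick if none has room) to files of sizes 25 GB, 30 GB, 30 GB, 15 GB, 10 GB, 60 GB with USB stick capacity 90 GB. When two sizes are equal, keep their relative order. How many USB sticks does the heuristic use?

Sorted descending: 60, 30, 30, 25, 15, 10.
  60 → USB stick 1 (new)  [load 60/90]
  30 → USB stick 1  [load 90/90]
  30 → USB stick 2 (new)  [load 30/90]
  25 → USB stick 2  [load 55/90]
  15 → USB stick 2  [load 70/90]
  10 → USB stick 2  [load 80/90]
2 USB sticks opened.

2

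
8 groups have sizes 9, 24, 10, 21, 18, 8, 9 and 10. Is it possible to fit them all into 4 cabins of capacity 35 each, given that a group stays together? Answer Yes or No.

Yes

A valid assignment using 4 cabins:
  cabin 1: 24 + 10 = 34
  cabin 2: 21 + 10 = 31
  cabin 3: 18 + 9 + 8 = 35
  cabin 4: 9 = 9
Every load is within 35, so 4 cabins suffice.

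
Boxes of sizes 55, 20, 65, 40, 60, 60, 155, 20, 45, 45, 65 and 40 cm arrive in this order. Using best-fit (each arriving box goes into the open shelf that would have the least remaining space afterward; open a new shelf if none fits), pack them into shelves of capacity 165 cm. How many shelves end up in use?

5

  55 → shelf 1 (new)  [load 55/165]
  20 → shelf 1  [load 75/165]
  65 → shelf 1  [load 140/165]
  40 → shelf 2 (new)  [load 40/165]
  60 → shelf 2  [load 100/165]
  60 → shelf 2  [load 160/165]
  155 → shelf 3 (new)  [load 155/165]
  20 → shelf 1  [load 160/165]
  45 → shelf 4 (new)  [load 45/165]
  45 → shelf 4  [load 90/165]
  65 → shelf 4  [load 155/165]
  40 → shelf 5 (new)  [load 40/165]
5 shelves opened.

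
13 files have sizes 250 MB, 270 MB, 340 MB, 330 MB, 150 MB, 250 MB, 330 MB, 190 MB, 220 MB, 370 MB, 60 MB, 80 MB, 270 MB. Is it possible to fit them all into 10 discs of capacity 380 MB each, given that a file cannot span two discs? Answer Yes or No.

Yes

A valid assignment using 10 discs:
  disc 1: 370 = 370
  disc 2: 340 = 340
  disc 3: 330 = 330
  disc 4: 330 = 330
  disc 5: 270 + 80 = 350
  disc 6: 270 + 60 = 330
  disc 7: 250 = 250
  disc 8: 250 = 250
  disc 9: 220 + 150 = 370
  disc 10: 190 = 190
Every load is within 380 MB, so 10 discs suffice.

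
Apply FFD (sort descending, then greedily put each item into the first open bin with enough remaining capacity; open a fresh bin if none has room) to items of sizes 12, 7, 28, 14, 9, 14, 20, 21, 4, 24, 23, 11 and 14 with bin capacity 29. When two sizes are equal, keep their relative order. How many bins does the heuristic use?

Sorted descending: 28, 24, 23, 21, 20, 14, 14, 14, 12, 11, 9, 7, 4.
  28 → bin 1 (new)  [load 28/29]
  24 → bin 2 (new)  [load 24/29]
  23 → bin 3 (new)  [load 23/29]
  21 → bin 4 (new)  [load 21/29]
  20 → bin 5 (new)  [load 20/29]
  14 → bin 6 (new)  [load 14/29]
  14 → bin 6  [load 28/29]
  14 → bin 7 (new)  [load 14/29]
  12 → bin 7  [load 26/29]
  11 → bin 8 (new)  [load 11/29]
  9 → bin 5  [load 29/29]
  7 → bin 4  [load 28/29]
  4 → bin 2  [load 28/29]
8 bins opened.

8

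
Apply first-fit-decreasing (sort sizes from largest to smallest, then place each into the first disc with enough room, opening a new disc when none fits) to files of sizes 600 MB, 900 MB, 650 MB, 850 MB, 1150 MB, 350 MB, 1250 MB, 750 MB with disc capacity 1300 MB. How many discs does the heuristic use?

Sorted descending: 1250, 1150, 900, 850, 750, 650, 600, 350.
  1250 → disc 1 (new)  [load 1250/1300]
  1150 → disc 2 (new)  [load 1150/1300]
  900 → disc 3 (new)  [load 900/1300]
  850 → disc 4 (new)  [load 850/1300]
  750 → disc 5 (new)  [load 750/1300]
  650 → disc 6 (new)  [load 650/1300]
  600 → disc 6  [load 1250/1300]
  350 → disc 3  [load 1250/1300]
6 discs opened.

6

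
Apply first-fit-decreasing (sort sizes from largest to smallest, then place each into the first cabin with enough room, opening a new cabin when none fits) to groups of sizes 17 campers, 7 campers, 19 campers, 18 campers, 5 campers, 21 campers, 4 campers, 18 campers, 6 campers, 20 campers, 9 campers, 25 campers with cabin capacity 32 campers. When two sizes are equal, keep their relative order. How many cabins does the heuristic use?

Sorted descending: 25, 21, 20, 19, 18, 18, 17, 9, 7, 6, 5, 4.
  25 → cabin 1 (new)  [load 25/32]
  21 → cabin 2 (new)  [load 21/32]
  20 → cabin 3 (new)  [load 20/32]
  19 → cabin 4 (new)  [load 19/32]
  18 → cabin 5 (new)  [load 18/32]
  18 → cabin 6 (new)  [load 18/32]
  17 → cabin 7 (new)  [load 17/32]
  9 → cabin 2  [load 30/32]
  7 → cabin 1  [load 32/32]
  6 → cabin 3  [load 26/32]
  5 → cabin 3  [load 31/32]
  4 → cabin 4  [load 23/32]
7 cabins opened.

7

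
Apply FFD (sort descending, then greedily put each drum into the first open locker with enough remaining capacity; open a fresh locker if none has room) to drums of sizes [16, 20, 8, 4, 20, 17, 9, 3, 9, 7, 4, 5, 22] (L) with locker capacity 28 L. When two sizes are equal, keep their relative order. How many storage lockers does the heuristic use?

Sorted descending: 22, 20, 20, 17, 16, 9, 9, 8, 7, 5, 4, 4, 3.
  22 → locker 1 (new)  [load 22/28]
  20 → locker 2 (new)  [load 20/28]
  20 → locker 3 (new)  [load 20/28]
  17 → locker 4 (new)  [load 17/28]
  16 → locker 5 (new)  [load 16/28]
  9 → locker 4  [load 26/28]
  9 → locker 5  [load 25/28]
  8 → locker 2  [load 28/28]
  7 → locker 3  [load 27/28]
  5 → locker 1  [load 27/28]
  4 → locker 6 (new)  [load 4/28]
  4 → locker 6  [load 8/28]
  3 → locker 5  [load 28/28]
6 storage lockers opened.

6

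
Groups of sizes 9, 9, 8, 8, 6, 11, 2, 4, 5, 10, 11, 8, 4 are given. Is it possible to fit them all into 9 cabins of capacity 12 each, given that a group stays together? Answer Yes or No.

A valid assignment using 9 cabins:
  cabin 1: 11 = 11
  cabin 2: 11 = 11
  cabin 3: 10 + 2 = 12
  cabin 4: 9 = 9
  cabin 5: 9 = 9
  cabin 6: 8 + 4 = 12
  cabin 7: 8 + 4 = 12
  cabin 8: 8 = 8
  cabin 9: 6 + 5 = 11
Every load is within 12, so 9 cabins suffice.

Yes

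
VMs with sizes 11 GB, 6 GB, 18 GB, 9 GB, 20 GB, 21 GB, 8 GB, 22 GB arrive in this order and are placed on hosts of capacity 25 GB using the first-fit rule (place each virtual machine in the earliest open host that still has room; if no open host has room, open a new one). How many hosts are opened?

6

  11 → host 1 (new)  [load 11/25]
  6 → host 1  [load 17/25]
  18 → host 2 (new)  [load 18/25]
  9 → host 3 (new)  [load 9/25]
  20 → host 4 (new)  [load 20/25]
  21 → host 5 (new)  [load 21/25]
  8 → host 1  [load 25/25]
  22 → host 6 (new)  [load 22/25]
6 hosts opened.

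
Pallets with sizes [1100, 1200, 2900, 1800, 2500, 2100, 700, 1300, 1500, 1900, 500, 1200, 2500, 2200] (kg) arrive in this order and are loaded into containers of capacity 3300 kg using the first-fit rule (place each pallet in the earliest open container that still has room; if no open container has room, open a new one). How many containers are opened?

9

  1100 → container 1 (new)  [load 1100/3300]
  1200 → container 1  [load 2300/3300]
  2900 → container 2 (new)  [load 2900/3300]
  1800 → container 3 (new)  [load 1800/3300]
  2500 → container 4 (new)  [load 2500/3300]
  2100 → container 5 (new)  [load 2100/3300]
  700 → container 1  [load 3000/3300]
  1300 → container 3  [load 3100/3300]
  1500 → container 6 (new)  [load 1500/3300]
  1900 → container 7 (new)  [load 1900/3300]
  500 → container 4  [load 3000/3300]
  1200 → container 5  [load 3300/3300]
  2500 → container 8 (new)  [load 2500/3300]
  2200 → container 9 (new)  [load 2200/3300]
9 containers opened.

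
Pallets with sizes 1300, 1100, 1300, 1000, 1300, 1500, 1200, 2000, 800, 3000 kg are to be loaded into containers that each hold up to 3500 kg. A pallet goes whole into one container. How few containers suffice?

5

Total = 3000 + 2000 + 1500 + 1300 + 1300 + 1300 + 1200 + 1100 + 1000 + 800 = 14500 kg.
Lower bound: ⌈14500/3500⌉ = 5 containers.
A packing using 5 containers:
  container 1: 3000 = 3000
  container 2: 2000 + 1500 = 3500
  container 3: 1300 + 1300 + 800 = 3400
  container 4: 1300 + 1200 + 1000 = 3500
  container 5: 1100 = 1100
This matches the lower bound, so 5 is optimal.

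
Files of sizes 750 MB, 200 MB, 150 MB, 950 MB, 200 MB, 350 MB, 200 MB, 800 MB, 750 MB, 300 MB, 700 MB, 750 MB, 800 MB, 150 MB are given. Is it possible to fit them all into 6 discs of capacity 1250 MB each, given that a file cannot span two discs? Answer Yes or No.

Total = 7050 MB; ⌈7050/1250⌉ = 6.
7 files each exceed half the capacity and cannot share a disc, forcing at least 7 discs.
At least 7 discs are required, but only 6 are allowed.

No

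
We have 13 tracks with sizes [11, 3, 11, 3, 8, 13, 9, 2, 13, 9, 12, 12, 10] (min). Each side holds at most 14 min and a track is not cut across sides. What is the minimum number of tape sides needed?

Total = 13 + 13 + 12 + 12 + 11 + 11 + 10 + 9 + 9 + 8 + 3 + 3 + 2 = 116 min.
Lower bound: ⌈116/14⌉ = 9 tape sides.
Also, 10 tracks each exceed 7 min, and no two of those can share a side, so at least 10 tape sides are needed.
A packing using 10 tape sides:
  side 1: 13 = 13
  side 2: 13 = 13
  side 3: 12 + 2 = 14
  side 4: 12 = 12
  side 5: 11 + 3 = 14
  side 6: 11 + 3 = 14
  side 7: 10 = 10
  side 8: 9 = 9
  side 9: 9 = 9
  side 10: 8 = 8
This matches the lower bound, so 10 is optimal.

10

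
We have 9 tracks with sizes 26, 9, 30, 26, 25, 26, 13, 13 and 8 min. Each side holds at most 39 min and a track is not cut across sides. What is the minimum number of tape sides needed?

5

Total = 30 + 26 + 26 + 26 + 25 + 13 + 13 + 9 + 8 = 176 min.
Lower bound: ⌈176/39⌉ = 5 tape sides.
A packing using 5 tape sides:
  side 1: 30 + 9 = 39
  side 2: 26 + 13 = 39
  side 3: 26 + 13 = 39
  side 4: 26 + 8 = 34
  side 5: 25 = 25
This matches the lower bound, so 5 is optimal.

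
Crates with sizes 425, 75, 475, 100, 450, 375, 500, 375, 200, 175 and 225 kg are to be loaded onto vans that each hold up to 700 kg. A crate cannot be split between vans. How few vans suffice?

Total = 500 + 475 + 450 + 425 + 375 + 375 + 225 + 200 + 175 + 100 + 75 = 3375 kg.
Lower bound: ⌈3375/700⌉ = 5 vans.
Also, 6 crates each exceed 350 kg, and no two of those can share a van, so at least 6 vans are needed.
A packing using 6 vans:
  van 1: 500 + 200 = 700
  van 2: 475 + 225 = 700
  van 3: 450 + 175 + 75 = 700
  van 4: 425 + 100 = 525
  van 5: 375 = 375
  van 6: 375 = 375
This matches the lower bound, so 6 is optimal.

6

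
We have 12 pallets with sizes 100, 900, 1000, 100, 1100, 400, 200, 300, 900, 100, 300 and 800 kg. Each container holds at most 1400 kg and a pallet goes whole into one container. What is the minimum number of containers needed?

5

Total = 1100 + 1000 + 900 + 900 + 800 + 400 + 300 + 300 + 200 + 100 + 100 + 100 = 6200 kg.
Lower bound: ⌈6200/1400⌉ = 5 containers.
A packing using 5 containers:
  container 1: 1100 + 300 = 1400
  container 2: 1000 + 400 = 1400
  container 3: 900 + 300 + 200 = 1400
  container 4: 900 + 100 + 100 + 100 = 1200
  container 5: 800 = 800
This matches the lower bound, so 5 is optimal.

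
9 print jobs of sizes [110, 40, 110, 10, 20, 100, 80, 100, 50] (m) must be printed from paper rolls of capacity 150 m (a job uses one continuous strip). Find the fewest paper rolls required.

5

Total = 110 + 110 + 100 + 100 + 80 + 50 + 40 + 20 + 10 = 620 m.
Lower bound: ⌈620/150⌉ = 5 paper rolls.
A packing using 5 paper rolls:
  roll 1: 110 + 40 = 150
  roll 2: 110 + 20 + 10 = 140
  roll 3: 100 + 50 = 150
  roll 4: 100 = 100
  roll 5: 80 = 80
This matches the lower bound, so 5 is optimal.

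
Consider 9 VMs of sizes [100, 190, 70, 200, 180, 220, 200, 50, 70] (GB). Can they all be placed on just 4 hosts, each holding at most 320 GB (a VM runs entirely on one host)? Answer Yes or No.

No

Total = 1280 GB; ⌈1280/320⌉ = 4.
5 VMs each exceed half the capacity and cannot share a host, forcing at least 5 hosts.
At least 5 hosts are required, but only 4 are allowed.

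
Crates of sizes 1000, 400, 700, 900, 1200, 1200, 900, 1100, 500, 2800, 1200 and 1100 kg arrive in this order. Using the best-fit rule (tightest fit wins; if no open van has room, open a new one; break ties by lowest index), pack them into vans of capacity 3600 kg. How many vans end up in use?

  1000 → van 1 (new)  [load 1000/3600]
  400 → van 1  [load 1400/3600]
  700 → van 1  [load 2100/3600]
  900 → van 1  [load 3000/3600]
  1200 → van 2 (new)  [load 1200/3600]
  1200 → van 2  [load 2400/3600]
  900 → van 2  [load 3300/3600]
  1100 → van 3 (new)  [load 1100/3600]
  500 → van 1  [load 3500/3600]
  2800 → van 4 (new)  [load 2800/3600]
  1200 → van 3  [load 2300/3600]
  1100 → van 3  [load 3400/3600]
4 vans opened.

4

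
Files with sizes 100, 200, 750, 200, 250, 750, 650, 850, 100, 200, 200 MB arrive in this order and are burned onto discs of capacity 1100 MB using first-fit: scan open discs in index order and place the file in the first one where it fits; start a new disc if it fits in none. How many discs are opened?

4

  100 → disc 1 (new)  [load 100/1100]
  200 → disc 1  [load 300/1100]
  750 → disc 1  [load 1050/1100]
  200 → disc 2 (new)  [load 200/1100]
  250 → disc 2  [load 450/1100]
  750 → disc 3 (new)  [load 750/1100]
  650 → disc 2  [load 1100/1100]
  850 → disc 4 (new)  [load 850/1100]
  100 → disc 3  [load 850/1100]
  200 → disc 3  [load 1050/1100]
  200 → disc 4  [load 1050/1100]
4 discs opened.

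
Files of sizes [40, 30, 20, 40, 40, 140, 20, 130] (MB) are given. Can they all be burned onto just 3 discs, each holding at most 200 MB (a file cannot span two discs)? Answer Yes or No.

Yes

A valid assignment using 3 discs:
  disc 1: 140 + 40 + 20 = 200
  disc 2: 130 + 40 + 30 = 200
  disc 3: 40 + 20 = 60
Every load is within 200 MB, so 3 discs suffice.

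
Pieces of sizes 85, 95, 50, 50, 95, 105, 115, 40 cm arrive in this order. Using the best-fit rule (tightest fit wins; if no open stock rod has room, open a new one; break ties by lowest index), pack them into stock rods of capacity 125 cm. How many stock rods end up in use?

  85 → stock rod 1 (new)  [load 85/125]
  95 → stock rod 2 (new)  [load 95/125]
  50 → stock rod 3 (new)  [load 50/125]
  50 → stock rod 3  [load 100/125]
  95 → stock rod 4 (new)  [load 95/125]
  105 → stock rod 5 (new)  [load 105/125]
  115 → stock rod 6 (new)  [load 115/125]
  40 → stock rod 1  [load 125/125]
6 stock rods opened.

6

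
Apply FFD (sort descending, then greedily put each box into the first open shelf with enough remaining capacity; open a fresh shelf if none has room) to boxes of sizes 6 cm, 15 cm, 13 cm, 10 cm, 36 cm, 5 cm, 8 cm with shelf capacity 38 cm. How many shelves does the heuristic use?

3

Sorted descending: 36, 15, 13, 10, 8, 6, 5.
  36 → shelf 1 (new)  [load 36/38]
  15 → shelf 2 (new)  [load 15/38]
  13 → shelf 2  [load 28/38]
  10 → shelf 2  [load 38/38]
  8 → shelf 3 (new)  [load 8/38]
  6 → shelf 3  [load 14/38]
  5 → shelf 3  [load 19/38]
3 shelves opened.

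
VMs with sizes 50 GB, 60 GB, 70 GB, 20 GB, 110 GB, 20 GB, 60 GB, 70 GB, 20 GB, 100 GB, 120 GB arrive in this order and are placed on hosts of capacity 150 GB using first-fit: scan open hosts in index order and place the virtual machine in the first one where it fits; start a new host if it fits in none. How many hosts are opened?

6

  50 → host 1 (new)  [load 50/150]
  60 → host 1  [load 110/150]
  70 → host 2 (new)  [load 70/150]
  20 → host 1  [load 130/150]
  110 → host 3 (new)  [load 110/150]
  20 → host 1  [load 150/150]
  60 → host 2  [load 130/150]
  70 → host 4 (new)  [load 70/150]
  20 → host 2  [load 150/150]
  100 → host 5 (new)  [load 100/150]
  120 → host 6 (new)  [load 120/150]
6 hosts opened.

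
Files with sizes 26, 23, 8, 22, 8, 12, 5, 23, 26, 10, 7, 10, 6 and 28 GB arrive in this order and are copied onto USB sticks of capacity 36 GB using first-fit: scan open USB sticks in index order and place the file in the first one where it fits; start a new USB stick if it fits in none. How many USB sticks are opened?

  26 → USB stick 1 (new)  [load 26/36]
  23 → USB stick 2 (new)  [load 23/36]
  8 → USB stick 1  [load 34/36]
  22 → USB stick 3 (new)  [load 22/36]
  8 → USB stick 2  [load 31/36]
  12 → USB stick 3  [load 34/36]
  5 → USB stick 2  [load 36/36]
  23 → USB stick 4 (new)  [load 23/36]
  26 → USB stick 5 (new)  [load 26/36]
  10 → USB stick 4  [load 33/36]
  7 → USB stick 5  [load 33/36]
  10 → USB stick 6 (new)  [load 10/36]
  6 → USB stick 6  [load 16/36]
  28 → USB stick 7 (new)  [load 28/36]
7 USB sticks opened.

7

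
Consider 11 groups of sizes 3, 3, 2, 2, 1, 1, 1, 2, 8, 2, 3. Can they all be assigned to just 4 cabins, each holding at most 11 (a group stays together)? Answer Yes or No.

Yes

A valid assignment using 3 cabins:
  cabin 1: 8 + 3 = 11
  cabin 2: 3 + 3 + 2 + 2 + 1 = 11
  cabin 3: 2 + 2 + 1 + 1 = 6
That uses only 3 ≤ 4, so 4 cabins are enough.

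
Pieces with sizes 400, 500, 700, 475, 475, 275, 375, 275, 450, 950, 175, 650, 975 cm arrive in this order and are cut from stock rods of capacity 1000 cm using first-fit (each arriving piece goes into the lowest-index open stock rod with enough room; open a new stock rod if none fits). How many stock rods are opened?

8

  400 → stock rod 1 (new)  [load 400/1000]
  500 → stock rod 1  [load 900/1000]
  700 → stock rod 2 (new)  [load 700/1000]
  475 → stock rod 3 (new)  [load 475/1000]
  475 → stock rod 3  [load 950/1000]
  275 → stock rod 2  [load 975/1000]
  375 → stock rod 4 (new)  [load 375/1000]
  275 → stock rod 4  [load 650/1000]
  450 → stock rod 5 (new)  [load 450/1000]
  950 → stock rod 6 (new)  [load 950/1000]
  175 → stock rod 4  [load 825/1000]
  650 → stock rod 7 (new)  [load 650/1000]
  975 → stock rod 8 (new)  [load 975/1000]
8 stock rods opened.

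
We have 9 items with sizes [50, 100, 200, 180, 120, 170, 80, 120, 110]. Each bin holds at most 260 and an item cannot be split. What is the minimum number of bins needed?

Total = 200 + 180 + 170 + 120 + 120 + 110 + 100 + 80 + 50 = 1130.
Lower bound: ⌈1130/260⌉ = 5 bins.
A packing using 5 bins:
  bin 1: 200 + 50 = 250
  bin 2: 180 + 80 = 260
  bin 3: 170 = 170
  bin 4: 120 + 120 = 240
  bin 5: 110 + 100 = 210
This matches the lower bound, so 5 is optimal.

5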